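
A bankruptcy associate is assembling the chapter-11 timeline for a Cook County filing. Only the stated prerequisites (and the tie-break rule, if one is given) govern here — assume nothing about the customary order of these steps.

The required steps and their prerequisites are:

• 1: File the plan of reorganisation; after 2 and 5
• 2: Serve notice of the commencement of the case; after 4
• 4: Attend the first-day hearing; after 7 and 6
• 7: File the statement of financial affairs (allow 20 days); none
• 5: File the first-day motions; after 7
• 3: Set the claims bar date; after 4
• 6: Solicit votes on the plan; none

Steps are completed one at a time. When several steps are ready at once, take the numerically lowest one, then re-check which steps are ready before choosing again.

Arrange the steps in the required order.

6 7 4 2 3 5 1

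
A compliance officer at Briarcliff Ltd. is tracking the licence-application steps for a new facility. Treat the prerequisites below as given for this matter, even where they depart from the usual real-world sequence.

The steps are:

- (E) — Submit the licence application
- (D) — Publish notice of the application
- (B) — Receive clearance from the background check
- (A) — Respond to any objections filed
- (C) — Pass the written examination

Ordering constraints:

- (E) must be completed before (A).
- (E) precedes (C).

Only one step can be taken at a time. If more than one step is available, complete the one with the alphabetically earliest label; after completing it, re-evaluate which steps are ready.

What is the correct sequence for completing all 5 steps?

(B), (D), (E), (A), (C)

Nothing is required for (B), (D) and (E). (B) has the earlier label → (B) first.
(D) and (E) are both available; (D) has the earlier label → (D).
That leaves (E) as the only ready step → (E).
(A) and (C) are both available; (A) has the earlier label → (A).
Next only (C) has its prerequisites met → (C).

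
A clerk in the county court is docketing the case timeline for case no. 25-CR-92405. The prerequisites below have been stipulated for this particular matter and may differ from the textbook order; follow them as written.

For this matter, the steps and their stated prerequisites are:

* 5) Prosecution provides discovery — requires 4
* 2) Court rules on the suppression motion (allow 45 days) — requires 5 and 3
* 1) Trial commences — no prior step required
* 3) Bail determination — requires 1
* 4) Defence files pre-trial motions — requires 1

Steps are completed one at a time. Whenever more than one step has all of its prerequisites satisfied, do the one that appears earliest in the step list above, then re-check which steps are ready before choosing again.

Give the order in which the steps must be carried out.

1 3 4 5 2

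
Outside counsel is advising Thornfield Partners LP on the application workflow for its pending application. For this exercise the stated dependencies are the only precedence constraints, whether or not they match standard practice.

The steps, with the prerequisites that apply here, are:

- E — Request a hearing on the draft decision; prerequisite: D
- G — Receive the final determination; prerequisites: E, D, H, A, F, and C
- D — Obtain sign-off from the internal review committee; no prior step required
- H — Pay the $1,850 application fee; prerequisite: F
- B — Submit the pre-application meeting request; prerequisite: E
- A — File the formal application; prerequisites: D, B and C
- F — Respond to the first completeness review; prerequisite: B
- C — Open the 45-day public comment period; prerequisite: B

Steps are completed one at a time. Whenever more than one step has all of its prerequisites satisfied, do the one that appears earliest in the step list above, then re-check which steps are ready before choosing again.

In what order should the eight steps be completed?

D has no prerequisites → D first.
E needed D, now all done → E.
Next only B has its prerequisites met → B.
Ready: F and C. F is listed earlier → F.
Ready: H and C. H is listed earlier → H.
C needed B, now all done → C.
A is the only step now ready → A.
Next only G has its prerequisites met → G.

D → E → B → F → H → C → A → G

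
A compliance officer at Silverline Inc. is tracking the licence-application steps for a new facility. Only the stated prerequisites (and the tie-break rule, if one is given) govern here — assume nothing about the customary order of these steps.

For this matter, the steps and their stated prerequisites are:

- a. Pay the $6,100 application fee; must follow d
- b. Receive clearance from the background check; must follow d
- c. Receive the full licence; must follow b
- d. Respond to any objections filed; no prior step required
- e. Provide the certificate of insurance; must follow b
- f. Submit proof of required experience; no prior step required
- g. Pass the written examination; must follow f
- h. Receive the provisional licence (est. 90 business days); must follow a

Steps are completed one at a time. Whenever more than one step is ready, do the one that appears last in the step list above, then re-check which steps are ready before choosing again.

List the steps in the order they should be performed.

f, g, d, b, e, c, a, h

f and d have no prerequisites; f is listed later, so f is first.
g now also ready, so the ready set is {g, d}; g is listed later → g.
That leaves d as the only ready step → d.
Ready: b and a. b is listed later → b.
e and c now also ready, so the ready set is {e, c, a}; e is listed later → e.
Now c and a have their prerequisites met. c is listed later, so c next.
That leaves a as the only ready step → a.
h needed a, now all done → h.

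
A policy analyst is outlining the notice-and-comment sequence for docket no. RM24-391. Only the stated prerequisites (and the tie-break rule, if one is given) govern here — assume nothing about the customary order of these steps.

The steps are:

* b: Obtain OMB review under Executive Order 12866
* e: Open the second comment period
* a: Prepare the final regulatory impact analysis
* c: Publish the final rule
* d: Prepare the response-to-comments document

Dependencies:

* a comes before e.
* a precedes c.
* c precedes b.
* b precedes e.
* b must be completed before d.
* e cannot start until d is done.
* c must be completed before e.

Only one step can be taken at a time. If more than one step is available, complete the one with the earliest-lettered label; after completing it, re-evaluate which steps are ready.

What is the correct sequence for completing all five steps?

a c b d e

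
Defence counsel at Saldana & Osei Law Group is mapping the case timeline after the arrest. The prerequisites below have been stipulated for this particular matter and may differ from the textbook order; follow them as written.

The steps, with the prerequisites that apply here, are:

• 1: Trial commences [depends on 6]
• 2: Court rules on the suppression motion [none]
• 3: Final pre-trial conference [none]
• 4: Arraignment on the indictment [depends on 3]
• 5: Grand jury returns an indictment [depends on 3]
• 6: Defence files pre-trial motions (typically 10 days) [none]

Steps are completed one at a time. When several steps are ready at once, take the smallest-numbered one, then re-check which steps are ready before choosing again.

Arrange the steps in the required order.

Nothing is required for 2, 3 and 6. 2 has the earlier label → 2 first.
Ready: 3 and 6. 3 has the earlier label → 3.
4 and 5 now also ready, so the ready set is {4, 5, 6}; 4 has the earlier label → 4.
Ready: 5 and 6. 5 has the earlier label → 5.
That leaves 6 as the only ready step → 6.
1 is the only step now ready → 1.

2, 3, 4, 5, 6, 1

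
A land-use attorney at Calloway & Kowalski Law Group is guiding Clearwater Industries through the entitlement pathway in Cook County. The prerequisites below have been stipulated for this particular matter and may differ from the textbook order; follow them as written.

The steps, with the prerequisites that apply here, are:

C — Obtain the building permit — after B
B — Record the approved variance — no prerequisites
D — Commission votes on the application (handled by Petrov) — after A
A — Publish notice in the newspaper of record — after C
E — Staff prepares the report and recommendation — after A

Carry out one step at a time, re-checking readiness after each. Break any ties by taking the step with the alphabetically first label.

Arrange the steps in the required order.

B, C, A, D, E

B has no prerequisites → B first.
Next only C has its prerequisites met → C.
A needed C, now all done → A.
Ready: D and E. D has the earlier label → D.
Next only E has its prerequisites met → E.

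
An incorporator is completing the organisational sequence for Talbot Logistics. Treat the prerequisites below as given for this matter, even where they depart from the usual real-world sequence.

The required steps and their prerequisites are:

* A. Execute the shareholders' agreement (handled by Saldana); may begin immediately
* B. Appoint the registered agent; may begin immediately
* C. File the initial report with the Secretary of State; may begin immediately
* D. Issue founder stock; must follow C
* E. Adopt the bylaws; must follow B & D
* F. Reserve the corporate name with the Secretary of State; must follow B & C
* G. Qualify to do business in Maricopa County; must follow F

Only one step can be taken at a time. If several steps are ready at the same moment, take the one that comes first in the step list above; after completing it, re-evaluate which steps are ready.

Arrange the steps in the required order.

A → B → C → D → E → F → G

A, B and C have no prerequisites; A is listed earlier, so A is first.
B and C are both available; B is listed earlier → B.
That leaves C as the only ready step → C.
D and F are both available; D is listed earlier → D.
E and F are both available; E is listed earlier → E.
F is the only step now ready → F.
G needed F, now all done → G.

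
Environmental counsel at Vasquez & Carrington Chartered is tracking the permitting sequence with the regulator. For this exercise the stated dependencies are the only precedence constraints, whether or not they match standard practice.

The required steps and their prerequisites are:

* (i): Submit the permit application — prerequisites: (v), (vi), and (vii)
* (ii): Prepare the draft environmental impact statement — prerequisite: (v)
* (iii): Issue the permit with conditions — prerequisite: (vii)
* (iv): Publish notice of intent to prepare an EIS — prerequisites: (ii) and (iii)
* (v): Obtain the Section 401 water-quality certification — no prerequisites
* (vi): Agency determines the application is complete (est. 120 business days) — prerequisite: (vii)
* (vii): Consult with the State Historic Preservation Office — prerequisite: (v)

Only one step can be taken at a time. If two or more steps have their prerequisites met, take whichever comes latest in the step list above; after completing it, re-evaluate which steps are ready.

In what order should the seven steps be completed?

(v) has no prerequisites → (v) first.
(vii) and (ii) are both available; (vii) is listed later → (vii).
(vi), (iii) and (ii) are all available; (vi) is listed later → (vi).
(iii), (ii) and (i) are all available; (iii) is listed later → (iii).
(ii) and (i) are both available; (ii) is listed later → (ii).
(iv) and (i) are both available; (iv) is listed later → (iv).
(i) is the only step now ready → (i).

(v), (vii), (vi), (iii), (ii), (iv), (i)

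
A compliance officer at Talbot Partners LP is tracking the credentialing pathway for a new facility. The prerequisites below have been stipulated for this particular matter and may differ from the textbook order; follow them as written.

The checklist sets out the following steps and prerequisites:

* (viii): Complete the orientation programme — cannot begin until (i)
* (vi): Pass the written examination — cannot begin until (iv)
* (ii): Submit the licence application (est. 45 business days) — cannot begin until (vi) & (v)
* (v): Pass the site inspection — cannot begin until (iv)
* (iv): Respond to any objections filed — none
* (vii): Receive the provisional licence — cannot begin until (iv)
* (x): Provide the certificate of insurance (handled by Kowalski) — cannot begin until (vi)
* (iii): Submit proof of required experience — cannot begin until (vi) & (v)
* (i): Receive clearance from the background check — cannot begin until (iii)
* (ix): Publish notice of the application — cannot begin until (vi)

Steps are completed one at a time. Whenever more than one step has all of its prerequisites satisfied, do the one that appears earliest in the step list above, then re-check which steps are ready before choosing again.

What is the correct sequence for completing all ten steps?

(iv), (vi), (v), (ii), (vii), (x), (iii), (i), (viii), (ix)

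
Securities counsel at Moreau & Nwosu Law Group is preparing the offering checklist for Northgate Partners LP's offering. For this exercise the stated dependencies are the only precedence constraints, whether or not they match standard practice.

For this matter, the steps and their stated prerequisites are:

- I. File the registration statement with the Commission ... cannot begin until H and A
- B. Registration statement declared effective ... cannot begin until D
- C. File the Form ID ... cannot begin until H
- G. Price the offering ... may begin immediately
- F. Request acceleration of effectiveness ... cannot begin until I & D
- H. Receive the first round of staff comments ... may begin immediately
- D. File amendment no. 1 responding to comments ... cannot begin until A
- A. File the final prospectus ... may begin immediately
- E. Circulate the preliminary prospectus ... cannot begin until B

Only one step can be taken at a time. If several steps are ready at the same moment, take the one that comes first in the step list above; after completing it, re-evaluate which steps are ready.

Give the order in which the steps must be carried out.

G, H, C, A, I, D, B, F, E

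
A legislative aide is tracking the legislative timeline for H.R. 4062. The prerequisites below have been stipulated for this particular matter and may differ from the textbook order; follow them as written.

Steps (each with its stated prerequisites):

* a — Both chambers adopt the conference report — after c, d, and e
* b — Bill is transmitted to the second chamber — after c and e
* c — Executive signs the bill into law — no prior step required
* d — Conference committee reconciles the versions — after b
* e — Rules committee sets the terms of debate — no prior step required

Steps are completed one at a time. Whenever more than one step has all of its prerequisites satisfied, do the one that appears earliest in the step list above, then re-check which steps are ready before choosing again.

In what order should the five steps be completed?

Nothing is required for c and e. c is listed earlier → c first.
That leaves e as the only ready step → e.
b needed c and e, now all done → b.
d needed b, now all done → d.
a is the only step now ready → a.

c, e, b, d, a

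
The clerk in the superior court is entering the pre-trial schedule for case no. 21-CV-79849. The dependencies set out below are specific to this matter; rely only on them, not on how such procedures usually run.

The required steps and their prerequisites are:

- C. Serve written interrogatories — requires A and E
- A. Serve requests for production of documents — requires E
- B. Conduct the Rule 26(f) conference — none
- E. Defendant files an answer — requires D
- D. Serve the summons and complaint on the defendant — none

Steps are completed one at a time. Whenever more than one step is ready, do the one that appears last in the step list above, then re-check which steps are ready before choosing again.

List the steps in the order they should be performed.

Nothing is required for D and B. D is listed later → D first.
E now also ready, so the ready set is {E, B}; E is listed later → E.
Now B and A have their prerequisites met. B is listed later, so B next.
A is the only step now ready → A.
C needed E and A, now all done → C.

D, E, B, A, C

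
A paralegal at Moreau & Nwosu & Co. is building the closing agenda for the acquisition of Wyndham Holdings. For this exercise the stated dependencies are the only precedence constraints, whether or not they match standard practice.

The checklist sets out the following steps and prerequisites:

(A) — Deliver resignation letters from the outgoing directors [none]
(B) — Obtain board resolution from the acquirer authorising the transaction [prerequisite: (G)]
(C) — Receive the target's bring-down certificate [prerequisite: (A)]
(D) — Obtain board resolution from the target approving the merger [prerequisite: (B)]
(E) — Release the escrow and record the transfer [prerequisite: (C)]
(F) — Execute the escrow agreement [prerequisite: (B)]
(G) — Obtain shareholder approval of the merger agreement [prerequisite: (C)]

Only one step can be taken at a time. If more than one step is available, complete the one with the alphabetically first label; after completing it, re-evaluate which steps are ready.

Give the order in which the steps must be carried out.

(A) is the only step with nothing outstanding, so it goes first.
Next only (C) has its prerequisites met → (C).
Ready: (E) and (G). (E) has the earlier label → (E).
Next only (G) has its prerequisites met → (G).
(B) is the only step now ready → (B).
(D) and (F) are both available; (D) has the earlier label → (D).
(F) needed (B), now all done → (F).

(A) (C) (E) (G) (B) (D) (F)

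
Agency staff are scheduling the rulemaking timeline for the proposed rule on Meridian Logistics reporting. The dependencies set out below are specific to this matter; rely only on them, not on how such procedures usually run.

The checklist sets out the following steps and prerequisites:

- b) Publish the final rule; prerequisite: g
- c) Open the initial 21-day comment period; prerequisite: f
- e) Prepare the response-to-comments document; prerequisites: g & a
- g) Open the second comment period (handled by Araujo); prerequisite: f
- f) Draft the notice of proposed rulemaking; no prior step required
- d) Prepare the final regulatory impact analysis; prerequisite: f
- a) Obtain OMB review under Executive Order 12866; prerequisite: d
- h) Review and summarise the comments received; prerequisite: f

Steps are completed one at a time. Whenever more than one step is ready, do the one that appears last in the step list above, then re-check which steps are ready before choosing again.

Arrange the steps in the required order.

f has no prerequisites → f first.
Now h, d, g and c have their prerequisites met. h is listed later, so h next.
d, g and c are all available; d is listed later → d.
a now also ready, so the ready set is {a, g, c}; a is listed later → a.
Ready: g and c. g is listed later → g.
e and b now also ready, so the ready set is {e, c, b}; e is listed later → e.
c and b are both available; c is listed later → c.
b needed g, now all done → b.

f → h → d → a → g → e → c → b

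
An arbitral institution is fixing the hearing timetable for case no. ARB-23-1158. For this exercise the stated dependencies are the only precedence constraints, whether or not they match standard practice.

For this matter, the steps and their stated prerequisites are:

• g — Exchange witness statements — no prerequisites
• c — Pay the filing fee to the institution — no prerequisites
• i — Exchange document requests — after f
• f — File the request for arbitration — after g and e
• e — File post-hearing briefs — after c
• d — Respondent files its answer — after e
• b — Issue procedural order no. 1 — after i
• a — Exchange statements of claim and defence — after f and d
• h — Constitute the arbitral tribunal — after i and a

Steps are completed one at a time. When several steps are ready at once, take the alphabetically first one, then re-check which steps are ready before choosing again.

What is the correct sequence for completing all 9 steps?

c → e → d → g → f → a → i → b → h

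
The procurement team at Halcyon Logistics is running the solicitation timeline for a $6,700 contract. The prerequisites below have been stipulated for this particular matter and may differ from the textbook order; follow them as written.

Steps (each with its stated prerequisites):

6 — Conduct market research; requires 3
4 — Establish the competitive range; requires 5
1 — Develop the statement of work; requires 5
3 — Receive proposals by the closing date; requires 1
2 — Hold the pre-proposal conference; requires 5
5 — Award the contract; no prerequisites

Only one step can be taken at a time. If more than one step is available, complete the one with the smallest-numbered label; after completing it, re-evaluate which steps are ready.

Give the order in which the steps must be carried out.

5, 1, 2, 3, 4, 6

5 has no prerequisites → 5 first.
Now 1, 2 and 4 have their prerequisites met. 1 has the earlier label, so 1 next.
3 now also ready, so the ready set is {2, 3, 4}; 2 has the earlier label → 2.
3 and 4 are both available; 3 has the earlier label → 3.
6 now also ready, so the ready set is {4, 6}; 4 has the earlier label → 4.
6 is the only step now ready → 6.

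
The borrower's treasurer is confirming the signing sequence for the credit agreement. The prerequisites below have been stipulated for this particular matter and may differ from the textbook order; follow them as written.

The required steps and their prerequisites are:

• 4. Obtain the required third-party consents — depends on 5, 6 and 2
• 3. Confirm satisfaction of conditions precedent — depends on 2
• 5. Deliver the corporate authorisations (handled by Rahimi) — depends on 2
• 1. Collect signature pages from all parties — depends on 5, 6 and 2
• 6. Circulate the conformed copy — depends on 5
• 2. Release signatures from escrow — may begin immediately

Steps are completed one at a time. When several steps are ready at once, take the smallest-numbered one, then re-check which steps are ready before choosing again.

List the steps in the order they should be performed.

2 has no prerequisites → 2 first.
Now 3 and 5 have their prerequisites met. 3 has the earlier label, so 3 next.
5 is the only step now ready → 5.
That leaves 6 as the only ready step → 6.
1 and 4 are both available; 1 has the earlier label → 1.
That leaves 4 as the only ready step → 4.

2 → 3 → 5 → 6 → 1 → 4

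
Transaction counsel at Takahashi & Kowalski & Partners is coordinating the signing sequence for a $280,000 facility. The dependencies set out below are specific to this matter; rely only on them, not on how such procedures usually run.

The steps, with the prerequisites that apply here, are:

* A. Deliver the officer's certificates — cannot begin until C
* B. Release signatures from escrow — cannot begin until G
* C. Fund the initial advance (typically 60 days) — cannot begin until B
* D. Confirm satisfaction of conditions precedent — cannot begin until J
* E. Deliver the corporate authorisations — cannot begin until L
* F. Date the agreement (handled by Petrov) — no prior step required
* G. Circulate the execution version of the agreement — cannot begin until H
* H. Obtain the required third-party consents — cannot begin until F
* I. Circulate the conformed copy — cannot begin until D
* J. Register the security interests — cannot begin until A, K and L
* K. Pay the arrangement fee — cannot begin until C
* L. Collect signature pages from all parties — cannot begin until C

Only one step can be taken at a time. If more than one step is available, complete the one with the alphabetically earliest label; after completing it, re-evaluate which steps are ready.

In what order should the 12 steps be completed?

F → H → G → B → C → A → K → L → E → J → D → I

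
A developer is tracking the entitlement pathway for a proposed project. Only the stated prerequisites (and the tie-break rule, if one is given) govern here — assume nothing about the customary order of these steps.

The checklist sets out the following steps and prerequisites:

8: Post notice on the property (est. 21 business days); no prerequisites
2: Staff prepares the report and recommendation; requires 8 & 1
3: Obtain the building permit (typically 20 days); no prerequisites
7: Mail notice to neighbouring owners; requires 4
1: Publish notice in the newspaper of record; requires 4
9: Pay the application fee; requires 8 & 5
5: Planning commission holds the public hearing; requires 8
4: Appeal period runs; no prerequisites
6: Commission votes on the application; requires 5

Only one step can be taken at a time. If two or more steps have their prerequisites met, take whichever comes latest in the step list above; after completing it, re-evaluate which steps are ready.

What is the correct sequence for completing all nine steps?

4, 1, 7, 3, 8, 5, 6, 9, 2

Nothing is required for 4, 3 and 8. 4 is listed later → 4 first.
Ready: 1, 7, 3 and 8. 1 is listed later → 1.
7, 3 and 8 are all available; 7 is listed later → 7.
3 and 8 are both available; 3 is listed later → 3.
That leaves 8 as the only ready step → 8.
Now 5 and 2 have their prerequisites met. 5 is listed later, so 5 next.
6 and 9 now also ready, so the ready set is {6, 9, 2}; 6 is listed later → 6.
9 and 2 are both available; 9 is listed later → 9.
2 is the only step now ready → 2.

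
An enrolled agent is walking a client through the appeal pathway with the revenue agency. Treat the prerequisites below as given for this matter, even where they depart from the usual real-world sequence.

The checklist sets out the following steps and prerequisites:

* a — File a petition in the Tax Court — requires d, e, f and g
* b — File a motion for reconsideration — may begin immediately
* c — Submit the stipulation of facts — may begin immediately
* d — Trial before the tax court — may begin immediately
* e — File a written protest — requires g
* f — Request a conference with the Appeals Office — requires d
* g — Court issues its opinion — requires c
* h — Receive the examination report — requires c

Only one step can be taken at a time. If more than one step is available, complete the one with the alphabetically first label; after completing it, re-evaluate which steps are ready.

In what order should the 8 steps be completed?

b → c → d → f → g → e → a → h

Nothing is required for b, c and d. b has the earlier label → b first.
c and d are both available; c has the earlier label → c.
g and h now also ready, so the ready set is {d, g, h}; d has the earlier label → d.
Now f, g and h have their prerequisites met. f has the earlier label, so f next.
Now g and h have their prerequisites met. g has the earlier label, so g next.
e and h are both available; e has the earlier label → e.
a now also ready, so the ready set is {a, h}; a has the earlier label → a.
h is the only step now ready → h.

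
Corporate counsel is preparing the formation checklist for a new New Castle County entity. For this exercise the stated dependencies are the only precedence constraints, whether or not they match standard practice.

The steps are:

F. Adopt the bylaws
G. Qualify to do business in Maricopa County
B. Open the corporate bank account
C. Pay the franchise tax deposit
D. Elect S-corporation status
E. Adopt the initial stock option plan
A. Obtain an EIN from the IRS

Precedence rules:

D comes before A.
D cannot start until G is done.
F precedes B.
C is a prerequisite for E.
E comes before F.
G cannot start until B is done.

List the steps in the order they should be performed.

C, E, F, B, G, D, A

C is the only step with nothing outstanding, so it goes first.
E needed C, now all done → E.
F needed E, now all done → F.
Next only B has its prerequisites met → B.
That leaves G as the only ready step → G.
D is the only step now ready → D.
A needed D, now all done → A.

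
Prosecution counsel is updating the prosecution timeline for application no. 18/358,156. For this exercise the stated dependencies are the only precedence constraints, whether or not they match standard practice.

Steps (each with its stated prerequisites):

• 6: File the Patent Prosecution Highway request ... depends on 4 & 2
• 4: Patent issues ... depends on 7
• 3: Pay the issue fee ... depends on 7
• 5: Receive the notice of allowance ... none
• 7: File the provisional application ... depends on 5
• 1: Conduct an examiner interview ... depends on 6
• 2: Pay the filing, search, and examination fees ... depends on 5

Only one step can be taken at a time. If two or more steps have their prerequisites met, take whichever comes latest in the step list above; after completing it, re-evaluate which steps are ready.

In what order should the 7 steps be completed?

5 has no prerequisites → 5 first.
2 and 7 are both available; 2 is listed later → 2.
7 needed 5, now all done → 7.
Ready: 3 and 4. 3 is listed later → 3.
Next only 4 has its prerequisites met → 4.
6 is the only step now ready → 6.
1 needed 6, now all done → 1.

5 2 7 3 4 6 1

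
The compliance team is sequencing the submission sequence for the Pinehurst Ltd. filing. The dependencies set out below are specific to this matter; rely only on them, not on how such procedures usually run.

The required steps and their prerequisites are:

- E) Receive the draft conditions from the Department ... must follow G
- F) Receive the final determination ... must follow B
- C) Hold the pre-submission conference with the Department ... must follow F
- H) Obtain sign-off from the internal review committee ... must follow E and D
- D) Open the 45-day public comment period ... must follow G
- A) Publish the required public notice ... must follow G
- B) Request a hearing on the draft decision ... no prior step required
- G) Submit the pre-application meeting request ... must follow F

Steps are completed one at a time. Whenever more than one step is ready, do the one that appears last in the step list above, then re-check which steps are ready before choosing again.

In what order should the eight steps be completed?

B has no prerequisites → B first.
F needed B, now all done → F.
Ready: G and C. G is listed later → G.
A, D and E now also ready, so the ready set is {A, D, C, E}; A is listed later → A.
Ready: D, C and E. D is listed later → D.
Ready: C and E. C is listed later → C.
E needed G, now all done → E.
H needed D and E, now all done → H.

B, F, G, A, D, C, E, H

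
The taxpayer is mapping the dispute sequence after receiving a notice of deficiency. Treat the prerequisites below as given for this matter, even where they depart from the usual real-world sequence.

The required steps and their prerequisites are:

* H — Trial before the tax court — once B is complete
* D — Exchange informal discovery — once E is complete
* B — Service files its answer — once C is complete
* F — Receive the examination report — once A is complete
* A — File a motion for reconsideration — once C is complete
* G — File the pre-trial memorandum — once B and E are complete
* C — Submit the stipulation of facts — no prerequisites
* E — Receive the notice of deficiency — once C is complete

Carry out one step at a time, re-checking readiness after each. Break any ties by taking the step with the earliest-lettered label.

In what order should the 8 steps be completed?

C → A → B → E → D → F → G → H

Only C has no prerequisites, so it is first.
Ready: A, B and E. A has the earlier label → A.
B, E and F are all available; B has the earlier label → B.
Now E, F and H have their prerequisites met. E has the earlier label, so E next.
D, F, G and H are all available; D has the earlier label → D.
Ready: F, G and H. F has the earlier label → F.
Ready: G and H. G has the earlier label → G.
That leaves H as the only ready step → H.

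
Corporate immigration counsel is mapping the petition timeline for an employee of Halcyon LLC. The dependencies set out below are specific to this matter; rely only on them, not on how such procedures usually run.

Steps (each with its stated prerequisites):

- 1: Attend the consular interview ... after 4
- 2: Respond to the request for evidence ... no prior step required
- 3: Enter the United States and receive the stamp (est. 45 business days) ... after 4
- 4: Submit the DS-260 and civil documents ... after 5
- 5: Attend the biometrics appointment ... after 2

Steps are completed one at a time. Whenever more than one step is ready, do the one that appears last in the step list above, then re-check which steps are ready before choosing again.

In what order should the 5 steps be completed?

2 is the only step with nothing outstanding, so it goes first.
5 is the only step now ready → 5.
4 is the only step now ready → 4.
3 and 1 are both available; 3 is listed later → 3.
1 needed 4, now all done → 1.

2, 5, 4, 3, 1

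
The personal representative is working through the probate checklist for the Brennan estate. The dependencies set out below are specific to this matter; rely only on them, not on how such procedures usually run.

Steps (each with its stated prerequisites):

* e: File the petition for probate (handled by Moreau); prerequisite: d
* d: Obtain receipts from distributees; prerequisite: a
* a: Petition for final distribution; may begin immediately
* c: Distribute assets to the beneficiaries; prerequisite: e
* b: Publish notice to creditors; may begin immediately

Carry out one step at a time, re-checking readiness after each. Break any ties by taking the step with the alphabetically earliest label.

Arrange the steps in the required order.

a, b, d, e, c

a and b have no prerequisites; a has the earlier label, so a is first.
d now also ready, so the ready set is {b, d}; b has the earlier label → b.
d needed a, now all done → d.
Next only e has its prerequisites met → e.
c needed e, now all done → c.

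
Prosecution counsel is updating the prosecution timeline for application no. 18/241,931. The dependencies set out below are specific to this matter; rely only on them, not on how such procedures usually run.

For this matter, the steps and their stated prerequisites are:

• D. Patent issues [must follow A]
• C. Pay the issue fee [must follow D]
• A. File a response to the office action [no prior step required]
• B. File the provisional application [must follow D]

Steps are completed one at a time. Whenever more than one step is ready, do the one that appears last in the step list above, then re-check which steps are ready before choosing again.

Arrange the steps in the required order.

A, D, B, C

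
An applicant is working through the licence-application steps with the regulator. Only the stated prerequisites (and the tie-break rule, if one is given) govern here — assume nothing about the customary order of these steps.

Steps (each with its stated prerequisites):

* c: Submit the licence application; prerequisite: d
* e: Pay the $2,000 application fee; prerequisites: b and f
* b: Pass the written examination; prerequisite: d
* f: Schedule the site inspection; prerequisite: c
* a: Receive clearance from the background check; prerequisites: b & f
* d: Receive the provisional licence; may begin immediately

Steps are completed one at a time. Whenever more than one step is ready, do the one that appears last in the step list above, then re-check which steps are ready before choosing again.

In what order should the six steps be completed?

d b c f a e

d has no prerequisites → d first.
b and c are both available; b is listed later → b.
c is the only step now ready → c.
f is the only step now ready → f.
Now a and e have their prerequisites met. a is listed later, so a next.
e needed f and b, now all done → e.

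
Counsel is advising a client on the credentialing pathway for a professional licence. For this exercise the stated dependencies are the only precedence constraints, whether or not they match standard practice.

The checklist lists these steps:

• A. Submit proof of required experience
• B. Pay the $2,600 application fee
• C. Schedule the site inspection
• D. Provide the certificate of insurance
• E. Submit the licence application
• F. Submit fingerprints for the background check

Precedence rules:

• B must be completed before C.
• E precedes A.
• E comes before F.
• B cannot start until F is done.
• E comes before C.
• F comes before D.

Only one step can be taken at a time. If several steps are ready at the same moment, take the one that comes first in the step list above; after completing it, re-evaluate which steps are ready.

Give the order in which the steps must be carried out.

E, A, F, B, C, D

Only E has no prerequisites, so it is first.
A and F are both available; A is listed earlier → A.
F needed E, now all done → F.
B and D are both available; B is listed earlier → B.
C now also ready, so the ready set is {C, D}; C is listed earlier → C.
Next only D has its prerequisites met → D.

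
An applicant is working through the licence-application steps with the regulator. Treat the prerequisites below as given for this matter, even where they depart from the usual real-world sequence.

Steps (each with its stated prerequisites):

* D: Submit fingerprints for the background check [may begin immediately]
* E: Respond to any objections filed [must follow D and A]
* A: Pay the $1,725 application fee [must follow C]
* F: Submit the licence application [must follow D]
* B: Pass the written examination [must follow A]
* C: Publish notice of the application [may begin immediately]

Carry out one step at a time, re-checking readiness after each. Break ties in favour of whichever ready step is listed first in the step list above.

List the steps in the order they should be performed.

Nothing is required for D and C. D is listed earlier → D first.
Ready: F and C. F is listed earlier → F.
That leaves C as the only ready step → C.
A needed C, now all done → A.
Now E and B have their prerequisites met. E is listed earlier, so E next.
B needed A, now all done → B.

D F C A E B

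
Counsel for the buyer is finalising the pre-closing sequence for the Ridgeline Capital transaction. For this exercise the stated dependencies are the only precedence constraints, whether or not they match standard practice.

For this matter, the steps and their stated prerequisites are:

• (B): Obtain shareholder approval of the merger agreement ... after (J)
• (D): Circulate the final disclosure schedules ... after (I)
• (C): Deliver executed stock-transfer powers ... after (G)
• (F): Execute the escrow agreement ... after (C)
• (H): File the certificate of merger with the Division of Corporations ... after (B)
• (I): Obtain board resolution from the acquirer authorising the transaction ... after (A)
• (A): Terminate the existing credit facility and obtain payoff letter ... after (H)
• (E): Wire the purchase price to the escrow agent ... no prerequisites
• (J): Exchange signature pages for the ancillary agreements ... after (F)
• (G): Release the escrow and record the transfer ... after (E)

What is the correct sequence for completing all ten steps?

(E) is the only step with nothing outstanding, so it goes first.
(G) is the only step now ready → (G).
(C) needed (G), now all done → (C).
(F) needed (C), now all done → (F).
That leaves (J) as the only ready step → (J).
(B) needed (J), now all done → (B).
(H) is the only step now ready → (H).
(A) is the only step now ready → (A).
That leaves (I) as the only ready step → (I).
(D) needed (I), now all done → (D).

(E), (G), (C), (F), (J), (B), (H), (A), (I), (D)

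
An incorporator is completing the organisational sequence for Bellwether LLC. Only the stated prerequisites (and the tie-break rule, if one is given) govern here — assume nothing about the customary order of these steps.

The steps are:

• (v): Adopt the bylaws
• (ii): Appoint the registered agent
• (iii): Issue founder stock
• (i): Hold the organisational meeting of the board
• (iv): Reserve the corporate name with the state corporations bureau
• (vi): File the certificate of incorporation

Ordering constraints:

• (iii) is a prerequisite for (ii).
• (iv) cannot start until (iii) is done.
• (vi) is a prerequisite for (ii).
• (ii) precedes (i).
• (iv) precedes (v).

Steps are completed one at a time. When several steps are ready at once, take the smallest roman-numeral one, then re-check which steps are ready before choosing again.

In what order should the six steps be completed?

(iii) → (iv) → (v) → (vi) → (ii) → (i)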